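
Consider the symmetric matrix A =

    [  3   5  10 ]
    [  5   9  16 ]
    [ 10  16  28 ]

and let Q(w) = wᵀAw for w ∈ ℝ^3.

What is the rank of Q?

Congruent diagonalization of A (simultaneous row and column reduction) yields pivots 3, 2/3, -6.
Counting signs: 2 positive, 1 negative.
The rank is the number of nonzero pivots: 3.

3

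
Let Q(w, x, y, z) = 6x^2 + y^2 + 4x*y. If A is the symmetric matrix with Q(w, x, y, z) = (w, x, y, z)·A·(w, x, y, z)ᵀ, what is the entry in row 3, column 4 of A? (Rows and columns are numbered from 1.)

0

The coefficient of y·z in Q is 0. For a symmetric A this equals A[3,4] + A[4,3] = 2·A[3,4].
So A[3,4] = 0/2 = 0.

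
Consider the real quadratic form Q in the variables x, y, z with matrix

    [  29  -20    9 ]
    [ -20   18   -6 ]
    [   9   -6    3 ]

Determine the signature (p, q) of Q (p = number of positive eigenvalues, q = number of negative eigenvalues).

Congruent diagonalization of A (simultaneous row and column reduction) yields pivots 29, 122/29, 12/61.
So there are 3 positive pivots.

(3, 0)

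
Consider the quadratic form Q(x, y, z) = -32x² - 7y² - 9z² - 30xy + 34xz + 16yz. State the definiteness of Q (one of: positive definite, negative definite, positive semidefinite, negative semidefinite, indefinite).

The symmetric matrix is A = [[-32, -15, 17], [-15, -7, 8], [17, 8, -9]].
Row-reducing A symmetrically gives the diagonal entries -32, 1/32, 0.
Counting signs: 1 positive, 1 negative, 1 zero.
Hence Q is indefinite.

indefinite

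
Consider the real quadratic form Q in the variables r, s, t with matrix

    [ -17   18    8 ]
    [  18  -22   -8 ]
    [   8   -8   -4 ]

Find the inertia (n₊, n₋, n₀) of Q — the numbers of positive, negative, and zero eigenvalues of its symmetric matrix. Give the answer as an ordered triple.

Applying the same elementary operations to the rows and columns of A produces a congruent diagonal matrix with entries -17, -50/17, -4/25.
That gives 3 negative pivots.

(0, 3, 0)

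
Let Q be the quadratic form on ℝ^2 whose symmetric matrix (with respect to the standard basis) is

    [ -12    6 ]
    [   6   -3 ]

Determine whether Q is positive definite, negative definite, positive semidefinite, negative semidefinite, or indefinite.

For the 2×2 matrix [[-12, 6], [6, -3]]: det = -12·-3 − (6)² = 0, trace = -15.
det = 0 so one eigenvalue is zero; the form is semidefinite with the sign of the trace.

negative semidefinite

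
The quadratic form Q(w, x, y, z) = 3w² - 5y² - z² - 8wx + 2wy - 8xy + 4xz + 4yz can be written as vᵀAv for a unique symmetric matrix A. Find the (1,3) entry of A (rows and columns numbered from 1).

1

The coefficient of w·y in Q is 2. For a symmetric A this equals A[1,3] + A[3,1] = 2·A[1,3].
So A[1,3] = 2/2 = 1.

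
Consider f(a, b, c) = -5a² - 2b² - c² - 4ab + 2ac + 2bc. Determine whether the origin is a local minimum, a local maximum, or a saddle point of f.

The Hessian at the origin is H = [[-10, -4, 2], [-4, -4, 2], [2, 2, -2]].
Symmetric row and column elimination reduces H to a congruent diagonal form with pivots -10, -12/5, -1.
So there are 3 negative pivots.
H is negative definite, so the origin is a strict local maximum.

local maximum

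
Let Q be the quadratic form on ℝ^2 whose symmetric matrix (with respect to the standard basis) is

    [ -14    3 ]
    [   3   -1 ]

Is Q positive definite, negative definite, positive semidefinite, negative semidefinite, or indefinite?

negative definite

Leading principal minors: Δ_1 = -14, Δ_2 = 5.
The signs alternate starting with Δ_1 < 0, so by Sylvester's criterion Q is negative definite.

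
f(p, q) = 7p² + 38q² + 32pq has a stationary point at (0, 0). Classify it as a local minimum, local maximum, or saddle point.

local minimum

The Hessian at the origin is H = [[14, 32], [32, 76]].
det H = 14·76 − (32)² = 40 > 0 and H[1,1] = 14 > 0, so H is positive definite.
Therefore the origin is a local minimum.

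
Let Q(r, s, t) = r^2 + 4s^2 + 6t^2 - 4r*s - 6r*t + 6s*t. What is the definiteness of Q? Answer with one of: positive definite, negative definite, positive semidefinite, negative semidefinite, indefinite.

indefinite

The symmetric matrix is A = [[1, -2, -3], [-2, 4, 3], [-3, 3, 6]].
A is congruent to a diagonal matrix with 2 positive, 1 negative and 0 zero entries, so Q is indefinite.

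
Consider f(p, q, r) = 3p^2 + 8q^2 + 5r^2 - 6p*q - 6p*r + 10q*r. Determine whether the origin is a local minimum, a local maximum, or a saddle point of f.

local minimum

The Hessian at the origin is H = [[6, -6, -6], [-6, 16, 10], [-6, 10, 10]].
Symmetric row and column elimination reduces H to a congruent diagonal form with pivots 6, 10, 12/5.
That gives 3 positive pivots.
H is positive definite, so the origin is a strict local minimum.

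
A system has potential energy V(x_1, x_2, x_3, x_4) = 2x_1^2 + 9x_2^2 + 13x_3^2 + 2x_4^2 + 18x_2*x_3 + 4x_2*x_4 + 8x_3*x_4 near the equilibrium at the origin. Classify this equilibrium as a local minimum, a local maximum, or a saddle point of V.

local minimum

The Hessian at the origin is H = [[4, 0, 0, 0], [0, 18, 18, 4], [0, 18, 26, 8], [0, 4, 8, 4]].
Applying the same elementary operations to the rows and columns of H produces a congruent diagonal matrix with entries 4, 18, 8, 10/9.
Counting signs: 4 positive.
H is positive definite, so the origin is a strict local minimum.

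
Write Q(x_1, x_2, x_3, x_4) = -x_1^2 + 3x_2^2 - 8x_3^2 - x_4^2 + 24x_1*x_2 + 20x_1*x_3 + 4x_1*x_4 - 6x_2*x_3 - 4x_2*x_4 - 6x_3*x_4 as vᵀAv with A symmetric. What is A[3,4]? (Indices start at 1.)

The coefficient of x_3·x_4 in Q is -6. For a symmetric A this equals A[3,4] + A[4,3] = 2·A[3,4].
So A[3,4] = -6/2 = -3.

-3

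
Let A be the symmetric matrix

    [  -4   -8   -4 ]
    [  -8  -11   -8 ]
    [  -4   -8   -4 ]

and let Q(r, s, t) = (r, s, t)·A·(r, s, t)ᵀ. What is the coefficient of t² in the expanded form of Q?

-4

The coefficient of t² is the diagonal entry A[3,3] = -4.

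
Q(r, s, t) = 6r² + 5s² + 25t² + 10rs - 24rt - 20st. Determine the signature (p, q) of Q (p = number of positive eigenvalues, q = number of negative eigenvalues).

(3, 0)

Write A = [[6, 5, -12], [5, 5, -10], [-12, -10, 25]].
An LDLᵀ factorisation of A has diagonal entries 6, 5/6, 1.
That gives 3 positive pivots.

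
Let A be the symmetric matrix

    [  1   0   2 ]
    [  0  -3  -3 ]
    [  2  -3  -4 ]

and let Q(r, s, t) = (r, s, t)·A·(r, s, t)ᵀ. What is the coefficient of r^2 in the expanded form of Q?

1

The coefficient of r^2 is the diagonal entry A[1,1] = 1.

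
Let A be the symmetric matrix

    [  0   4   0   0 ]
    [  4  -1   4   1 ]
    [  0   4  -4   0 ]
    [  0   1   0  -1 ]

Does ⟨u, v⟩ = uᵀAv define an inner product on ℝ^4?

A is congruent to a diagonal matrix with 1 positive, 3 negative and 0 zero entries, so Q is indefinite.
⟨·,·⟩ is an inner product exactly when A is positive definite.

no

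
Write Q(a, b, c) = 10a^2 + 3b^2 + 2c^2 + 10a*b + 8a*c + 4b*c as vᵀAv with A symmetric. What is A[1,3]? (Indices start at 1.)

The coefficient of a·c in Q is 8. For a symmetric A this equals A[1,3] + A[3,1] = 2·A[1,3].
So A[1,3] = 8/2 = 4.

4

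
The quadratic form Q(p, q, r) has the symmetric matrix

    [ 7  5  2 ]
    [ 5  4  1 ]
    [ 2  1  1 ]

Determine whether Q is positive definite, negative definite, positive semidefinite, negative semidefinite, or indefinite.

Row-reducing A symmetrically gives the diagonal entries 7, 3/7, 0.
That gives 2 positive, 1 zero pivots.
Hence Q is positive semidefinite.

positive semidefinite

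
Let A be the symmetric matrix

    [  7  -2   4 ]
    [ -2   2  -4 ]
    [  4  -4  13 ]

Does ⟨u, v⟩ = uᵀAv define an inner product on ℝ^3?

yes

Symmetric row and column elimination reduces A to a congruent diagonal form with pivots 7, 10/7, 5.
So there are 3 positive pivots.
Hence Q is positive definite.
⟨·,·⟩ is an inner product exactly when A is positive definite.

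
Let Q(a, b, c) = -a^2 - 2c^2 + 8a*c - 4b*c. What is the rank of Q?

3

The symmetric matrix is A = [[-1, 0, 4], [0, 0, -2], [4, -2, -2]].
Row reduction of A gives 3 nonzero rows, so rank A = 3.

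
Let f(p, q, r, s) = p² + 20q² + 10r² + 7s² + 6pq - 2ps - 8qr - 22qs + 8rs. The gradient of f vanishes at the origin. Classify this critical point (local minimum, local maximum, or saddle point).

The Hessian at the origin is H = [[2, 6, 0, -2], [6, 40, -8, -22], [0, -8, 20, 8], [-2, -22, 8, 14]].
Symmetric row and column elimination reduces H to a congruent diagonal form with pivots 2, 22, 188/11, 4/47.
Counting signs: 4 positive.
H is positive definite, so the origin is a strict local minimum.

local minimum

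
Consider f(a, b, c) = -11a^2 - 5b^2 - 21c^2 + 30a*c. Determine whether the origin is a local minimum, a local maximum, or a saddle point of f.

The Hessian at the origin is H = [[-22, 0, 30], [0, -10, 0], [30, 0, -42]].
Symmetric row and column elimination reduces H to a congruent diagonal form with pivots -22, -10, -12/11.
Counting signs: 3 negative.
H is negative definite, so the origin is a strict local maximum.

local maximum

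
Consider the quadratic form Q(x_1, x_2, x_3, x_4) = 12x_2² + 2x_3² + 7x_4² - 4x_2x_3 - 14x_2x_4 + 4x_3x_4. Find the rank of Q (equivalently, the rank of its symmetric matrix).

The associated matrix is A = [[0, 0, 0, 0], [0, 12, -2, -7], [0, -2, 2, 2], [0, -7, 2, 7]].
Row-reducing A symmetrically gives the diagonal entries 0, 12, 5/3, 5/2.
So there are 3 positive, 1 zero pivots.
The rank is the number of nonzero pivots: 3.

3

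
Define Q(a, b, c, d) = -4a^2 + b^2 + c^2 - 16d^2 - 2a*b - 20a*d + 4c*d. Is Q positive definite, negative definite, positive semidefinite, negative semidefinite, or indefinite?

indefinite

Write A = [[-4, -1, 0, -10], [-1, 1, 0, 0], [0, 0, 1, 2], [-10, 0, 2, -16]].
Symmetric row and column elimination reduces A to a congruent diagonal form with pivots -4, 5/4, 1, 0.
That gives 2 positive, 1 negative, 1 zero pivots.
Hence Q is indefinite.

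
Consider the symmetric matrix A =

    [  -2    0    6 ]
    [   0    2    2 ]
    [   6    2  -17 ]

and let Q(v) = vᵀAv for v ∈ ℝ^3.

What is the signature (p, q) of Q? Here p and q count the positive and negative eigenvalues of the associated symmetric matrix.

Row-reducing A symmetrically gives the diagonal entries -2, 2, -1.
Counting signs: 1 positive, 2 negative.

(1, 2)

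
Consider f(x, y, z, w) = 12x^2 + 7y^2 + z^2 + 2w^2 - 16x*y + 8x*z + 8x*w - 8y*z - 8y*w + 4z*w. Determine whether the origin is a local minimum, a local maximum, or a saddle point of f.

saddle point

The Hessian at the origin is H = [[24, -16, 8, 8], [-16, 14, -8, -8], [8, -8, 2, 4], [8, -8, 4, 4]].
Congruent diagonalization of H (simultaneous row and column reduction) yields pivots 24, 10/3, -14/5, -4/7.
So there are 2 positive, 2 negative pivots.
H is indefinite, so the origin is a saddle point.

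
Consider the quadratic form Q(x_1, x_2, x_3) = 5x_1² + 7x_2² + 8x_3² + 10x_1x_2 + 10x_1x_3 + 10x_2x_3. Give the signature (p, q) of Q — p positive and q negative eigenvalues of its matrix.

(3, 0)

The associated matrix is A = [[5, 5, 5], [5, 7, 5], [5, 5, 8]].
Symmetric row and column elimination reduces A to a congruent diagonal form with pivots 5, 2, 3.
That gives 3 positive pivots.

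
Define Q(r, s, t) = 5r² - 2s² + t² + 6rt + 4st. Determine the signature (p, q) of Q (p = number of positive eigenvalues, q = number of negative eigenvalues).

The associated matrix is A = [[5, 0, 3], [0, -2, 2], [3, 2, 1]].
Symmetric row and column elimination reduces A to a congruent diagonal form with pivots 5, -2, 6/5.
That gives 2 positive, 1 negative pivots.

(2, 1)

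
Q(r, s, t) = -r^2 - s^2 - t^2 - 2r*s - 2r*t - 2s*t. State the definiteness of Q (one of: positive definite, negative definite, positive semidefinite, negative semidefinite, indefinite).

The associated matrix is A = [[-1, -1, -1], [-1, -1, -1], [-1, -1, -1]].
Applying the same elementary operations to the rows and columns of A produces a congruent diagonal matrix with entries -1, 0, 0.
Counting signs: 1 negative, 2 zero.
Hence Q is negative semidefinite.

negative semidefinite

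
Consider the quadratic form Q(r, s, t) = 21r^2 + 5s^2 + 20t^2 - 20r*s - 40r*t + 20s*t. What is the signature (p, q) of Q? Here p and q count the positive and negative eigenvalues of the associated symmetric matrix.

Write A = [[21, -10, -20], [-10, 5, 10], [-20, 10, 20]].
Applying the same elementary operations to the rows and columns of A produces a congruent diagonal matrix with entries 21, 5/21, 0.
Counting signs: 2 positive, 1 zero.

(2, 0)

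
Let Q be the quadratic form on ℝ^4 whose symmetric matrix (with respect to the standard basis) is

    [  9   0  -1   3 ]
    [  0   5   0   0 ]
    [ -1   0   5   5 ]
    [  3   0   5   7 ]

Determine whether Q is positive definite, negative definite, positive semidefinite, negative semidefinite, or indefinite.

Applying the same elementary operations to the rows and columns of A produces a congruent diagonal matrix with entries 9, 5, 44/9, 2/11.
Counting signs: 4 positive.
Hence Q is positive definite.

positive definite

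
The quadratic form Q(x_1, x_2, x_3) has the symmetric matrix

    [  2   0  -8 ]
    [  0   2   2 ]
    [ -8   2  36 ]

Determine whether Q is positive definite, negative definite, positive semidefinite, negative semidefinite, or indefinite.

Row-reducing A symmetrically gives the diagonal entries 2, 2, 2.
Counting signs: 3 positive.
Hence Q is positive definite.

positive definite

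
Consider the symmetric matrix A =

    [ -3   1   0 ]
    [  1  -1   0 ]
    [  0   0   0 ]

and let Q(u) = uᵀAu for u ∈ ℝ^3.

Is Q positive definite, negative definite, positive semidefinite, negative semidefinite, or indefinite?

negative semidefinite

Applying the same elementary operations to the rows and columns of A produces a congruent diagonal matrix with entries -3, -2/3, 0.
Counting signs: 2 negative, 1 zero.
Hence Q is negative semidefinite.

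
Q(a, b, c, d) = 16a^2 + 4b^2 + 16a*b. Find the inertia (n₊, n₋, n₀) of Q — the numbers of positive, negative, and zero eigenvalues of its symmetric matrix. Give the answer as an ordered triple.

The symmetric matrix is A = [[16, 8, 0, 0], [8, 4, 0, 0], [0, 0, 0, 0], [0, 0, 0, 0]].
Congruent diagonalization of A (simultaneous row and column reduction) yields pivots 16, 0, 0, 0.
So there are 1 positive, 3 zero pivots.

(1, 0, 3)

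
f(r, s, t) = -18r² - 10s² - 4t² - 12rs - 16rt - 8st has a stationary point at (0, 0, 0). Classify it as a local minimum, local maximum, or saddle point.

local maximum

The Hessian at the origin is H = [[-36, -12, -16], [-12, -20, -8], [-16, -8, -8]].
An LDLᵀ factorisation of H has diagonal entries -36, -16, -4/9.
That gives 3 negative pivots.
H is negative definite, so the origin is a strict local maximum.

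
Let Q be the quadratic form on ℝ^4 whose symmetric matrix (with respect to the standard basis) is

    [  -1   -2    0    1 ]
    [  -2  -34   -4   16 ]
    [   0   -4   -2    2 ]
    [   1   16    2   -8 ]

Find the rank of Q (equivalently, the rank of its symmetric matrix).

4

Row-reducing A symmetrically gives the diagonal entries -1, -30, -22/15, -5/11.
So there are 4 negative pivots.
The rank is the number of nonzero pivots: 4.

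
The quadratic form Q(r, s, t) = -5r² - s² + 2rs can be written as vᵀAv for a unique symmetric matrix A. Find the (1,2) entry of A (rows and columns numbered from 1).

The coefficient of r·s in Q is 2. For a symmetric A this equals A[1,2] + A[2,1] = 2·A[1,2].
So A[1,2] = 2/2 = 1.

1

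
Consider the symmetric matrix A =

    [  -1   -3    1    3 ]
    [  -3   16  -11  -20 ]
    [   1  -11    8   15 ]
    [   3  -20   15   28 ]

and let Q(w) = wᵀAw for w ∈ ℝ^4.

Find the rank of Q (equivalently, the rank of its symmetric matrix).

4

Congruent diagonalization of A (simultaneous row and column reduction) yields pivots -1, 25, 29/25, 20/29.
So there are 3 positive, 1 negative pivots.
The rank is the number of nonzero pivots: 4.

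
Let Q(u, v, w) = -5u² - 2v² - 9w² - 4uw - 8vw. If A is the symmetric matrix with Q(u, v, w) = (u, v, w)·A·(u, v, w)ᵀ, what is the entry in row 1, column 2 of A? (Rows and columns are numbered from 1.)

The coefficient of u·v in Q is 0. For a symmetric A this equals A[1,2] + A[2,1] = 2·A[1,2].
So A[1,2] = 0/2 = 0.

0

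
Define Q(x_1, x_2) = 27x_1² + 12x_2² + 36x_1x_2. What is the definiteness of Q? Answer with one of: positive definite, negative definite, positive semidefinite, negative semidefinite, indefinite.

Write A = [[27, 18], [18, 12]].
Applying the same elementary operations to the rows and columns of A produces a congruent diagonal matrix with entries 27, 0.
That gives 1 positive, 1 zero pivots.
Hence Q is positive semidefinite.

positive semidefinite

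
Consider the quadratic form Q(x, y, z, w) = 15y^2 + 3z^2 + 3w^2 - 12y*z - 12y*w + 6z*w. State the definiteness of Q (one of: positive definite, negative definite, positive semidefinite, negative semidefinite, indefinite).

positive semidefinite

The associated matrix is A = [[0, 0, 0, 0], [0, 15, -6, -6], [0, -6, 3, 3], [0, -6, 3, 3]].
Row-reducing A symmetrically gives the diagonal entries 0, 15, 3/5, 0.
Counting signs: 2 positive, 2 zero.
Hence Q is positive semidefinite.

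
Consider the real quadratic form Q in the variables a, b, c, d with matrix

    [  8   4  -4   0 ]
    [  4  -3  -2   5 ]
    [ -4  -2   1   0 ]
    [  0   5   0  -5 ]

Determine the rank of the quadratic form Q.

3

Symmetric row and column elimination reduces A to a congruent diagonal form with pivots 8, -5, -1, 0.
That gives 1 positive, 2 negative, 1 zero pivots.
The rank is the number of nonzero pivots: 3.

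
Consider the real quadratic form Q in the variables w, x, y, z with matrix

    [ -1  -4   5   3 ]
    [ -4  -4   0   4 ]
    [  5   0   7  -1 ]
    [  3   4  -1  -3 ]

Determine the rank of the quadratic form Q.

An LDLᵀ factorisation of A has diagonal entries -1, 12, -4/3, 1.
That gives 2 positive, 2 negative pivots.
The rank is the number of nonzero pivots: 4.

4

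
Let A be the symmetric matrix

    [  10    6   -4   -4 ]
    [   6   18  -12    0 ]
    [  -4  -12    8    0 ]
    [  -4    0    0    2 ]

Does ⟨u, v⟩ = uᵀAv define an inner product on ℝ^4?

Symmetric row and column elimination reduces A to a congruent diagonal form with pivots 10, 72/5, 0, 0.
So there are 2 positive, 2 zero pivots.
Hence Q is positive semidefinite.
⟨·,·⟩ is an inner product exactly when A is positive definite.

no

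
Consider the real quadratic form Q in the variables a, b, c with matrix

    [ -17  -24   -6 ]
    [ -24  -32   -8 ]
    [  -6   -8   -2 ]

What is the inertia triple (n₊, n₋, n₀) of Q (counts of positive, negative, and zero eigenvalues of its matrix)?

(1, 1, 1)

Symmetric row and column elimination reduces A to a congruent diagonal form with pivots -17, 32/17, 0.
That gives 1 positive, 1 negative, 1 zero pivots.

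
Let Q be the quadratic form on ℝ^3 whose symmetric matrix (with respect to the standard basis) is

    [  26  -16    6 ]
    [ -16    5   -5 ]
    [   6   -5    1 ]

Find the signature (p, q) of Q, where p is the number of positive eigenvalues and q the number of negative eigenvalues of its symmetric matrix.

Symmetric row and column elimination reduces A to a congruent diagonal form with pivots 26, -63/13, -2/63.
Counting signs: 1 positive, 2 negative.

(1, 2)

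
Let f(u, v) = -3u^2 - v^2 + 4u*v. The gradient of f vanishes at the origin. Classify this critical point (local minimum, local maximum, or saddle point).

The Hessian at the origin is H = [[-6, 4], [4, -2]].
det H = -6·-2 − (4)² = -4 < 0, so H is indefinite.
Therefore the origin is a saddle point.

saddle point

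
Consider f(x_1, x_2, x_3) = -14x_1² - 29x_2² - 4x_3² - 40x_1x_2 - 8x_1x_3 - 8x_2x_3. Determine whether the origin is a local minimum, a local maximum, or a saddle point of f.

The Hessian at the origin is H = [[-28, -40, -8], [-40, -58, -8], [-8, -8, -8]].
An LDLᵀ factorisation of H has diagonal entries -28, -6/7, 8.
So there are 1 positive, 2 negative pivots.
H is indefinite, so the origin is a saddle point.

saddle point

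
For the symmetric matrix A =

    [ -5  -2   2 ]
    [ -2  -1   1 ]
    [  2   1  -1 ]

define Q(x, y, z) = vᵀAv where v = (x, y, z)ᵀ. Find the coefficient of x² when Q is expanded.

The coefficient of x² is the diagonal entry A[1,1] = -5.

-5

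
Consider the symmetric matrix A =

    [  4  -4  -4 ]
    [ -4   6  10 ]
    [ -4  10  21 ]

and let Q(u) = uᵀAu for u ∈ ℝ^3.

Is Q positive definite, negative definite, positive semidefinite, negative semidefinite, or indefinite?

indefinite

Congruent diagonalization of A (simultaneous row and column reduction) yields pivots 4, 2, -1.
So there are 2 positive, 1 negative pivots.
Hence Q is indefinite.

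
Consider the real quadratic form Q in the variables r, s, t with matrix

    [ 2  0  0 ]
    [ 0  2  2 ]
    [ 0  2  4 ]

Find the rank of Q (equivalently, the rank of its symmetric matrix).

3

Congruent diagonalization of A (simultaneous row and column reduction) yields pivots 2, 2, 2.
That gives 3 positive pivots.
The rank is the number of nonzero pivots: 3.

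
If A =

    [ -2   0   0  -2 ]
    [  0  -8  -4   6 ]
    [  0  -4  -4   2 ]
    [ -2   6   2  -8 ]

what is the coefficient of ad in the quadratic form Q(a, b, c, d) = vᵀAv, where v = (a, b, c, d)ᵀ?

-4

The coefficient of ad is A[1,4] + A[4,1] = 2·(-2) = -4.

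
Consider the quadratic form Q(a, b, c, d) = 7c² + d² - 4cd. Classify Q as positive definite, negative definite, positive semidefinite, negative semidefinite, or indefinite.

The symmetric matrix is A = [[0, 0, 0, 0], [0, 0, 0, 0], [0, 0, 7, -2], [0, 0, -2, 1]].
Row-reducing A symmetrically gives the diagonal entries 0, 0, 7, 3/7.
That gives 2 positive, 2 zero pivots.
Hence Q is positive semidefinite.

positive semidefinite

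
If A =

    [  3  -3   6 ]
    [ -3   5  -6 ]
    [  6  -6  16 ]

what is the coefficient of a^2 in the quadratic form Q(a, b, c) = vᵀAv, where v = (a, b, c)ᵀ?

The coefficient of a^2 is the diagonal entry A[1,1] = 3.

3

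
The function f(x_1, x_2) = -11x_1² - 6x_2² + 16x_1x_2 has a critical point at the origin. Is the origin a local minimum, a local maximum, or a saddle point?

local maximum

The Hessian at the origin is H = [[-22, 16], [16, -12]].
det H = -22·-12 − (16)² = 8 > 0 and H[1,1] = -22 < 0, so H is negative definite.
Therefore the origin is a local maximum.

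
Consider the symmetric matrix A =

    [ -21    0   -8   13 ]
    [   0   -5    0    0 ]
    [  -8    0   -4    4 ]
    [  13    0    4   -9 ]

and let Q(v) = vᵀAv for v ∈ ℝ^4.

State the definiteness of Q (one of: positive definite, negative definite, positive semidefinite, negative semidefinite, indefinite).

negative semidefinite

Symmetric row and column elimination reduces A to a congruent diagonal form with pivots -21, -5, -20/21, 0.
So there are 3 negative, 1 zero pivots.
Hence Q is negative semidefinite.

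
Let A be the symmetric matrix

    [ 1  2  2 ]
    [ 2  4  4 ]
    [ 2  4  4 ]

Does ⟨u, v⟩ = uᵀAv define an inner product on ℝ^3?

Congruent diagonalization of A (simultaneous row and column reduction) yields pivots 1, 0, 0.
So there are 1 positive, 2 zero pivots.
Hence Q is positive semidefinite.
⟨·,·⟩ is an inner product exactly when A is positive definite.

no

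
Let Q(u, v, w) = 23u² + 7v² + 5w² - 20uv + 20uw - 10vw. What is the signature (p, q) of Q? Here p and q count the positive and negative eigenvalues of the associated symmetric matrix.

The symmetric matrix is A = [[23, -10, 10], [-10, 7, -5], [10, -5, 5]].
Applying the same elementary operations to the rows and columns of A produces a congruent diagonal matrix with entries 23, 61/23, 30/61.
So there are 3 positive pivots.

(3, 0)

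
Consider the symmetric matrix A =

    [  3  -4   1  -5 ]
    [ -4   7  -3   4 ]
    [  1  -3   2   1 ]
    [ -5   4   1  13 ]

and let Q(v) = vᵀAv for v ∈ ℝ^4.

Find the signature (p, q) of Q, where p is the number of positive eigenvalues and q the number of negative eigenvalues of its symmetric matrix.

(3, 0)

Applying the same elementary operations to the rows and columns of A produces a congruent diagonal matrix with entries 3, 5/3, 0, 2/5.
That gives 3 positive, 1 zero pivots.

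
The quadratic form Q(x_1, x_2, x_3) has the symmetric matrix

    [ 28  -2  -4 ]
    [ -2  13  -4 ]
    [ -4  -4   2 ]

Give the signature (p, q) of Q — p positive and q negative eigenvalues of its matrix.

(2, 0)

Row-reducing A symmetrically gives the diagonal entries 28, 90/7, 0.
So there are 2 positive, 1 zero pivots.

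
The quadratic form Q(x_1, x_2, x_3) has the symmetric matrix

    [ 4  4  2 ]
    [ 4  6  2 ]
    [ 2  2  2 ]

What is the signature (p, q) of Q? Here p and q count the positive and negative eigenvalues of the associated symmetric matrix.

(3, 0)

Row-reducing A symmetrically gives the diagonal entries 4, 2, 1.
Counting signs: 3 positive.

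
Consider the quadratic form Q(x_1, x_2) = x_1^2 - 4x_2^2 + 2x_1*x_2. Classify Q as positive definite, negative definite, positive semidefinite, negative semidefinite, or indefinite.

indefinite

Write A = [[1, 1], [1, -4]].
Symmetric row and column elimination reduces A to a congruent diagonal form with pivots 1, -5.
Counting signs: 1 positive, 1 negative.
Hence Q is indefinite.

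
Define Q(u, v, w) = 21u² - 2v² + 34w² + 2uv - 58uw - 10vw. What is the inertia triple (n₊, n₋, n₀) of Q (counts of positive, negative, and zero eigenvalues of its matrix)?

(2, 1, 0)

Write A = [[21, 1, -29], [1, -2, -5], [-29, -5, 34]].
Applying the same elementary operations to the rows and columns of A produces a congruent diagonal matrix with entries 21, -43/21, 15/43.
That gives 2 positive, 1 negative pivots.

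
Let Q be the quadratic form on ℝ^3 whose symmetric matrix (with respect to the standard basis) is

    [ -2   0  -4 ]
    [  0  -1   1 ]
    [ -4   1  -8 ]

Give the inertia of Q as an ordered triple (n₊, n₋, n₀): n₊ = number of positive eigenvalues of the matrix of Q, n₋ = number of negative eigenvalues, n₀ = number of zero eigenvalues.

(1, 2, 0)

Congruent diagonalization of A (simultaneous row and column reduction) yields pivots -2, -1, 1.
So there are 1 positive, 2 negative pivots.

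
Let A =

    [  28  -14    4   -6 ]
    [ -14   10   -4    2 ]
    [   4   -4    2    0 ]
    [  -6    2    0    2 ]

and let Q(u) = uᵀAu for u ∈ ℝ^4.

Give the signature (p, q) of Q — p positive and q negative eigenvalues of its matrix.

(3, 0)

Applying the same elementary operations to the rows and columns of A produces a congruent diagonal matrix with entries 28, 3, 2/21, 0.
So there are 3 positive, 1 zero pivots.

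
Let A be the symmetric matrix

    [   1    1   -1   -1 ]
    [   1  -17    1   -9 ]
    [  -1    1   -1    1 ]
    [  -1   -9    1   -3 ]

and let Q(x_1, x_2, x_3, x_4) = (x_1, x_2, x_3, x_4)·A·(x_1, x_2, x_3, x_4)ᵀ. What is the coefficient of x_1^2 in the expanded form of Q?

1

The coefficient of x_1^2 is the diagonal entry A[1,1] = 1.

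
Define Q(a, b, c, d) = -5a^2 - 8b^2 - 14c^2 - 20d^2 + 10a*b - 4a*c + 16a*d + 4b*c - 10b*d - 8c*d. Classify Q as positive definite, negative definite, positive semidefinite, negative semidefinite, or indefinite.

negative definite

The associated matrix is A = [[-5, 5, -2, 8], [5, -8, 2, -5], [-2, 2, -14, -4], [8, -5, -4, -20]].
Row-reducing A symmetrically gives the diagonal entries -5, -3, -66/5, -3/11.
Counting signs: 4 negative.
Hence Q is negative definite.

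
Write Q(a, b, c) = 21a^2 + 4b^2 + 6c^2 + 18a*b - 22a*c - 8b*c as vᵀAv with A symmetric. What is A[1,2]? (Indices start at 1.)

9

The coefficient of a·b in Q is 18. For a symmetric A this equals A[1,2] + A[2,1] = 2·A[1,2].
So A[1,2] = 18/2 = 9.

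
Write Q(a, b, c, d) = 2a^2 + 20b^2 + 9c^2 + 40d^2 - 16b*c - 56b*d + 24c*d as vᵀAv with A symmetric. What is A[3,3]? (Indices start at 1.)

The coefficient of c^2 in Q is 9, and that is exactly A[3,3].

9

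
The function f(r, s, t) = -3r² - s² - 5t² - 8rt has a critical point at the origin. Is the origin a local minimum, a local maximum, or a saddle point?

saddle point

The Hessian at the origin is H = [[-6, 0, -8], [0, -2, 0], [-8, 0, -10]].
Applying the same elementary operations to the rows and columns of H produces a congruent diagonal matrix with entries -6, -2, 2/3.
That gives 1 positive, 2 negative pivots.
H is indefinite, so the origin is a saddle point.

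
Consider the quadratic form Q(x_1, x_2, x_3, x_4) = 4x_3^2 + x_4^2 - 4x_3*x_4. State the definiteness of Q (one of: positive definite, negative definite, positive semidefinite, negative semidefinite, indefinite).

Write A = [[0, 0, 0, 0], [0, 0, 0, 0], [0, 0, 4, -2], [0, 0, -2, 1]].
Row-reducing A symmetrically gives the diagonal entries 0, 0, 4, 0.
That gives 1 positive, 3 zero pivots.
Hence Q is positive semidefinite.

positive semidefinite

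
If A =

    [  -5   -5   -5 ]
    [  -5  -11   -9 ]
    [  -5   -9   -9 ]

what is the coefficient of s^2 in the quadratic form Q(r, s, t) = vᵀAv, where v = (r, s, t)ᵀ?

The coefficient of s^2 is the diagonal entry A[2,2] = -11.

-11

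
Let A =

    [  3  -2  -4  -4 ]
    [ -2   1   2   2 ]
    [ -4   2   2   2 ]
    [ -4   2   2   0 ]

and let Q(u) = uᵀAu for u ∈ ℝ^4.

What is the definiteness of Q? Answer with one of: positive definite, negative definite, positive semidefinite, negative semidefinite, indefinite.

indefinite

Symmetric row and column elimination reduces A to a congruent diagonal form with pivots 3, -1/3, -2, -2.
So there are 1 positive, 3 negative pivots.
Hence Q is indefinite.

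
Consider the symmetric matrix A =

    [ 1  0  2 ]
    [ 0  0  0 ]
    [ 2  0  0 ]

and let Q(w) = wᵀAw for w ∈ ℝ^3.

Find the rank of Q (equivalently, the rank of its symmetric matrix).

Applying the same elementary operations to the rows and columns of A produces a congruent diagonal matrix with entries 1, 0, -4.
Counting signs: 1 positive, 1 negative, 1 zero.
The rank is the number of nonzero pivots: 2.

2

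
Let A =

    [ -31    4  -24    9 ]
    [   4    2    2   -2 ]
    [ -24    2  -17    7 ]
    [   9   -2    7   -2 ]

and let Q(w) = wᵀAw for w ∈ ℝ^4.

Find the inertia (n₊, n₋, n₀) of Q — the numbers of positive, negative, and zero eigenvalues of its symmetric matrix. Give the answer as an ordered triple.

An LDLᵀ factorisation of A has diagonal entries -31, 78/31, 43/39, 10/43.
So there are 3 positive, 1 negative pivots.

(3, 1, 0)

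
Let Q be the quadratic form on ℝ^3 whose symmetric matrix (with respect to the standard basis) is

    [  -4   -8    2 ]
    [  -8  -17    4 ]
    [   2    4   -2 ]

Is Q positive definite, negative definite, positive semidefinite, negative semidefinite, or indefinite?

Congruent diagonalization of A (simultaneous row and column reduction) yields pivots -4, -1, -1.
So there are 3 negative pivots.
Hence Q is negative definite.

negative definite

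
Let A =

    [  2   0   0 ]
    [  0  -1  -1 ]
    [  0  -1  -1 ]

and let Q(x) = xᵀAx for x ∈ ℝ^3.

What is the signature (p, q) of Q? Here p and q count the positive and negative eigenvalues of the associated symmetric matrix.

(1, 1)

Row-reducing A symmetrically gives the diagonal entries 2, -1, 0.
Counting signs: 1 positive, 1 negative, 1 zero.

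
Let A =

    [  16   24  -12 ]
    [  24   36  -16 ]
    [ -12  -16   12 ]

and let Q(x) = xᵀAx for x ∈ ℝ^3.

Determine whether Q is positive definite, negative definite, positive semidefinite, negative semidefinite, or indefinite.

indefinite

A is congruent to a diagonal matrix with 2 positive, 1 negative and 0 zero entries, so Q is indefinite.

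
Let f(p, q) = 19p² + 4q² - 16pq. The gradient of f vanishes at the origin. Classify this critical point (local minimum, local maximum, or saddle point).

local minimum

The Hessian at the origin is H = [[38, -16], [-16, 8]].
det H = 38·8 − (-16)² = 48 > 0 and H[1,1] = 38 > 0, so H is positive definite.
Therefore the origin is a local minimum.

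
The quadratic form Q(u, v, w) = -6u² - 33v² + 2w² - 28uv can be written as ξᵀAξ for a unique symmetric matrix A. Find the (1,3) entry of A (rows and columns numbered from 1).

0

The coefficient of u·w in Q is 0. For a symmetric A this equals A[1,3] + A[3,1] = 2·A[1,3].
So A[1,3] = 0/2 = 0.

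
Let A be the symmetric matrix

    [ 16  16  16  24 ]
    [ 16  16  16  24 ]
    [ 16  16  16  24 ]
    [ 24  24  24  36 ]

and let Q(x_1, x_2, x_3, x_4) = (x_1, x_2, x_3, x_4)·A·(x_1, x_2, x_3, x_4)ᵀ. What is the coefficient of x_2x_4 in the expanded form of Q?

48

The coefficient of x_2x_4 is A[2,4] + A[4,2] = 2·24 = 48.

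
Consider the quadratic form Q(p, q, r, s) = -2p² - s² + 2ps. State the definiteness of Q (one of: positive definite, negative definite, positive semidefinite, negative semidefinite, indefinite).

negative semidefinite

Write A = [[-2, 0, 0, 1], [0, 0, 0, 0], [0, 0, 0, 0], [1, 0, 0, -1]].
Applying the same elementary operations to the rows and columns of A produces a congruent diagonal matrix with entries -2, 0, 0, -1/2.
So there are 2 negative, 2 zero pivots.
Hence Q is negative semidefinite.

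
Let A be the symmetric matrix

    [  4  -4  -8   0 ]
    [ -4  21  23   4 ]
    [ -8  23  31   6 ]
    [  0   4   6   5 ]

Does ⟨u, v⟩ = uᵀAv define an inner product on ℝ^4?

Applying the same elementary operations to the rows and columns of A produces a congruent diagonal matrix with entries 4, 17, 30/17, 3/5.
Counting signs: 4 positive.
Hence Q is positive definite.
⟨·,·⟩ is an inner product exactly when A is positive definite.

yes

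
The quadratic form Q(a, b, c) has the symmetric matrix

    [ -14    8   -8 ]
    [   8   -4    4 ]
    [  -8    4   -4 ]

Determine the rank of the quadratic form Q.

Applying the same elementary operations to the rows and columns of A produces a congruent diagonal matrix with entries -14, 4/7, 0.
So there are 1 positive, 1 negative, 1 zero pivots.
The rank is the number of nonzero pivots: 2.

2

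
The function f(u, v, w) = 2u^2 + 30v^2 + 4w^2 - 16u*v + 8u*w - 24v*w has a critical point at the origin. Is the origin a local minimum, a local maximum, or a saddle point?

The Hessian at the origin is H = [[4, -16, 8], [-16, 60, -24], [8, -24, 8]].
Row-reducing H symmetrically gives the diagonal entries 4, -4, 8.
That gives 2 positive, 1 negative pivots.
H is indefinite, so the origin is a saddle point.

saddle point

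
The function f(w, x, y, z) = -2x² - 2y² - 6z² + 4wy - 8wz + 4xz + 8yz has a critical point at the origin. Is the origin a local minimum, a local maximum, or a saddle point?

The Hessian at the origin is H = [[0, 0, 4, -8], [0, -4, 0, 4], [4, 0, -4, 8], [-8, 4, 8, -12]].
H is indefinite, so the origin is a saddle point.

saddle point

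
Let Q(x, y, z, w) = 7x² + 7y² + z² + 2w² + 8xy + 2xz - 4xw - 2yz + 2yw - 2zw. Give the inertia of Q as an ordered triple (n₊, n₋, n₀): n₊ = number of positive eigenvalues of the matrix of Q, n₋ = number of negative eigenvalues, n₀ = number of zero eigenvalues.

(4, 0, 0)

The symmetric matrix is A = [[7, 4, 1, -2], [4, 7, -1, 1], [1, -1, 1, -1], [-2, 1, -1, 2]].
Applying the same elementary operations to the rows and columns of A produces a congruent diagonal matrix with entries 7, 33/7, 1/3, 5/11.
That gives 4 positive pivots.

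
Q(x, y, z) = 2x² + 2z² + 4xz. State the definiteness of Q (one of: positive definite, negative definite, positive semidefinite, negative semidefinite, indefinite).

positive semidefinite

Write A = [[2, 0, 2], [0, 0, 0], [2, 0, 2]].
Symmetric row and column elimination reduces A to a congruent diagonal form with pivots 2, 0, 0.
Counting signs: 1 positive, 2 zero.
Hence Q is positive semidefinite.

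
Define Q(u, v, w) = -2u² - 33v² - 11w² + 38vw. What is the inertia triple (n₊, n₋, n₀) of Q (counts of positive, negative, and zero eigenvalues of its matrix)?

Write A = [[-2, 0, 0], [0, -33, 19], [0, 19, -11]].
Symmetric row and column elimination reduces A to a congruent diagonal form with pivots -2, -33, -2/33.
So there are 3 negative pivots.

(0, 3, 0)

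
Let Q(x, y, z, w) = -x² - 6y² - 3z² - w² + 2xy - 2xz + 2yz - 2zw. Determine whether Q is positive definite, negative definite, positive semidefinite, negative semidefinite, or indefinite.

negative definite

The symmetric matrix of Q is A = [[-1, 1, -1, 0], [1, -6, 1, 0], [-1, 1, -3, -1], [0, 0, -1, -1]].
Leading principal minors: Δ_1 = -1, Δ_2 = 5, Δ_3 = -10, Δ_4 = 5.
The signs alternate starting with Δ_1 < 0, so by Sylvester's criterion Q is negative definite.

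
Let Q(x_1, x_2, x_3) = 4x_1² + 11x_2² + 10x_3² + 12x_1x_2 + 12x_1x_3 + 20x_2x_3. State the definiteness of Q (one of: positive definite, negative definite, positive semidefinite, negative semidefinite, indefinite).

positive definite

Write A = [[4, 6, 6], [6, 11, 10], [6, 10, 10]].
Applying the same elementary operations to the rows and columns of A produces a congruent diagonal matrix with entries 4, 2, 1/2.
So there are 3 positive pivots.
Hence Q is positive definite.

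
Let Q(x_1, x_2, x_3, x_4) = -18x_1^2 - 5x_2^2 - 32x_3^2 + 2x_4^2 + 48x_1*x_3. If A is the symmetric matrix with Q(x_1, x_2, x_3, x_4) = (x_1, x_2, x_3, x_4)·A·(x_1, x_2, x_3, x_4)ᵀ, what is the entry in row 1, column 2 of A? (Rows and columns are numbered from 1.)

The coefficient of x_1·x_2 in Q is 0. For a symmetric A this equals A[1,2] + A[2,1] = 2·A[1,2].
So A[1,2] = 0/2 = 0.

0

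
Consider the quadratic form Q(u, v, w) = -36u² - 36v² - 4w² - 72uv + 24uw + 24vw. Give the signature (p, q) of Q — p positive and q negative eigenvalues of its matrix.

The associated matrix is A = [[-36, -36, 12], [-36, -36, 12], [12, 12, -4]].
Symmetric row and column elimination reduces A to a congruent diagonal form with pivots -36, 0, 0.
That gives 1 negative, 2 zero pivots.

(0, 1)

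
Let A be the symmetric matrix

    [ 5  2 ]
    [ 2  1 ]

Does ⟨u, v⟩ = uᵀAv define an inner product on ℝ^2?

yes

Row-reducing A symmetrically gives the diagonal entries 5, 1/5.
That gives 2 positive pivots.
Hence Q is positive definite.
⟨·,·⟩ is an inner product exactly when A is positive definite.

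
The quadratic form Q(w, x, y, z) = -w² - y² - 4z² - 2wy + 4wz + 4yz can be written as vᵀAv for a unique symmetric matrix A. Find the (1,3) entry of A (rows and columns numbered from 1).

The coefficient of w·y in Q is -2. For a symmetric A this equals A[1,3] + A[3,1] = 2·A[1,3].
So A[1,3] = -2/2 = -1.

-1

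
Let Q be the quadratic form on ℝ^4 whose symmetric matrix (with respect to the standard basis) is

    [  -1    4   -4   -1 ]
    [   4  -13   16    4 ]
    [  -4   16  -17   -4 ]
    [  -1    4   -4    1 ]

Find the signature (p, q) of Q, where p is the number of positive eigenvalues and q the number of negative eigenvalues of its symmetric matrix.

(2, 2)

Applying the same elementary operations to the rows and columns of A produces a congruent diagonal matrix with entries -1, 3, -1, 2.
So there are 2 positive, 2 negative pivots.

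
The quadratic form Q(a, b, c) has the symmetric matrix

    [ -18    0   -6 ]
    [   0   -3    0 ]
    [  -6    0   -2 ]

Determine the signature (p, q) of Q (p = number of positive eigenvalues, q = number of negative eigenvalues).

(0, 2)

Applying the same elementary operations to the rows and columns of A produces a congruent diagonal matrix with entries -18, -3, 0.
That gives 2 negative, 1 zero pivots.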